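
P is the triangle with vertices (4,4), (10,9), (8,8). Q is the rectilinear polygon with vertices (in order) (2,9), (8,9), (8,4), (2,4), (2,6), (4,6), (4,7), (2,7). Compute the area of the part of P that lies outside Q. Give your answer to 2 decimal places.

|P| = 2, |P∩Q| = 1.3333.
|P ∖ Q| = |P| − |P∩Q| = 2 − 1.3333 = 0.67.

0.67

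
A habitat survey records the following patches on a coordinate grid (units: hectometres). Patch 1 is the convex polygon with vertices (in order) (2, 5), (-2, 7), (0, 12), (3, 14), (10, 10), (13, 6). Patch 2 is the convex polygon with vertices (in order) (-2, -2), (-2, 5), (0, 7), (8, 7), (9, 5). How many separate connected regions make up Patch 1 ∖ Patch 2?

Patch 1 ∖ Patch 2 is a single connected region.

1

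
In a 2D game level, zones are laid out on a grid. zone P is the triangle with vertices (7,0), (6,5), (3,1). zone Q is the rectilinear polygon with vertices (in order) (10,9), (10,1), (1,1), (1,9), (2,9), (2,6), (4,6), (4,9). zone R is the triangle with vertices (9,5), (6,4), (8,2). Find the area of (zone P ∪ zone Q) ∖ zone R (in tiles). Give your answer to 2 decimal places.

|zone P ∪ zone Q| = 67.9.
|(zone P ∪ zone Q) ∩ zone R| = 4.
|(zone P ∪ zone Q) ∖ zone R| = 67.9 − 4 = 63.90.

63.90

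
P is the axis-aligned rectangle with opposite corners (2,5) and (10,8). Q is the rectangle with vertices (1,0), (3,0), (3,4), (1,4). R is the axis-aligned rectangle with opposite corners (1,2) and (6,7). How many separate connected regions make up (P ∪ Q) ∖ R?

2

(P ∪ Q) ∖ R splits into 2 disjoint pieces (area 16, area 4).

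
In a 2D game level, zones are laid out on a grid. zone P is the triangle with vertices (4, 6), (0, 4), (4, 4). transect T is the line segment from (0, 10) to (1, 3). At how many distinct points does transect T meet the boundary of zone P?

2

The segment meets the boundary at (0.857,4), (0.8,4.4).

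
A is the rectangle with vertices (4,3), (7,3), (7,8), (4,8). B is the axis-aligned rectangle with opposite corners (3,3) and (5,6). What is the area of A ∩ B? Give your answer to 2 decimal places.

|A∩B|: x∈[4,5], y∈[3,6] → 1·3 = 3.

3.00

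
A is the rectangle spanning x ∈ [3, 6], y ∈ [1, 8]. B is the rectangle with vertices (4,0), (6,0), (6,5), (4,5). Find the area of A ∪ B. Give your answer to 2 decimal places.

23.00

By inclusion–exclusion:
Individual areas: |A| = 21, |B| = 10.
|A∩B|: x∈[4,6], y∈[1,5] → 2·4 = 8.
|A ∪ B| = 31 − 8 = 23.00.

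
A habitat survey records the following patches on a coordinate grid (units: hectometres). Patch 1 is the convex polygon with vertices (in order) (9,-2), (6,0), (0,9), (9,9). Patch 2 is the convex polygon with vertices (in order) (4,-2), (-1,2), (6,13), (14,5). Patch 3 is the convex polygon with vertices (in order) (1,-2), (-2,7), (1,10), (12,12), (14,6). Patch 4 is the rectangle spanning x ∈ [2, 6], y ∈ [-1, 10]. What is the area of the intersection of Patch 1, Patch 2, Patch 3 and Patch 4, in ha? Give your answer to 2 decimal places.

22.06

The intersection is the polygon with vertices (3.454,9), (6,9), (6,1.077), (5.491,0.764), (2,6), (2,6.714).
By the shoelace formula its area is 22.06.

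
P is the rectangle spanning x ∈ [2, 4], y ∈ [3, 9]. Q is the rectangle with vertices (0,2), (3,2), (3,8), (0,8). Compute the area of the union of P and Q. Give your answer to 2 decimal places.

25.00

By inclusion–exclusion:
Individual areas: |P| = 12, |Q| = 18.
|P∩Q|: x∈[2,3], y∈[3,8] → 1·5 = 5.
|P ∪ Q| = 30 − 5 = 25.00.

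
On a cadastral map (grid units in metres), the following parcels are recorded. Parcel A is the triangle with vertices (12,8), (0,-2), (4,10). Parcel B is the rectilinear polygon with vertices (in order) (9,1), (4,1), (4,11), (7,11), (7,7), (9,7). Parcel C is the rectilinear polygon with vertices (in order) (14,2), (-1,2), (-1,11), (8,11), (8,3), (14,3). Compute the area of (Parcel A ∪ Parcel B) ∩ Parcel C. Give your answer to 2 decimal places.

45.79

|Parcel A ∪ Parcel B| = 68.2083.
|(Parcel A ∪ Parcel B) ∩ Parcel C| = 45.79.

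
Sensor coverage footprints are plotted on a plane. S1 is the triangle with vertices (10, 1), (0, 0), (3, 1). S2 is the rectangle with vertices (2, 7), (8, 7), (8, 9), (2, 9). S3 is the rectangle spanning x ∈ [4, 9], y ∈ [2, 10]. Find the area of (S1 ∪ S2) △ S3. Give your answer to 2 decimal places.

|S1 ∪ S2| = 15.5.
|(S1 ∪ S2) ∩ S3| = 8.
|(S1 ∪ S2) △ S3| = 15.5 + 40 − 16 = 39.50.

39.50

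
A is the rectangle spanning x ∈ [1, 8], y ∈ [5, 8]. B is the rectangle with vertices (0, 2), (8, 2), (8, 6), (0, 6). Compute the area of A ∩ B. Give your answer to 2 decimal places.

|A∩B|: x∈[1,8], y∈[5,6] → 7·1 = 7.

7.00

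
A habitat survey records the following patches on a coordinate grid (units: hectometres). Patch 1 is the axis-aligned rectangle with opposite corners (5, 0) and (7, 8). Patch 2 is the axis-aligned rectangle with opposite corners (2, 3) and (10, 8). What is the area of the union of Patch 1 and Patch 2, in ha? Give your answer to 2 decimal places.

46.00

By inclusion–exclusion:
Individual areas: |Patch 1| = 16, |Patch 2| = 40.
|Patch 1∩Patch 2|: x∈[5,7], y∈[3,8] → 2·5 = 10.
|Patch 1 ∪ Patch 2| = 56 − 10 = 46.00.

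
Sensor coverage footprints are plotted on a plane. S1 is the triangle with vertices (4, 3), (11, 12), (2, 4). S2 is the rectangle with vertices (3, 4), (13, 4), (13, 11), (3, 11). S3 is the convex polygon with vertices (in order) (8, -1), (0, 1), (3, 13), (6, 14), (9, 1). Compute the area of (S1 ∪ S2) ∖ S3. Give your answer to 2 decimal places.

38.67

|S1 ∪ S2| = 72.0069.
|(S1 ∪ S2) ∩ S3| = 33.3333.
|(S1 ∪ S2) ∖ S3| = 72.0069 − 33.3333 = 38.67.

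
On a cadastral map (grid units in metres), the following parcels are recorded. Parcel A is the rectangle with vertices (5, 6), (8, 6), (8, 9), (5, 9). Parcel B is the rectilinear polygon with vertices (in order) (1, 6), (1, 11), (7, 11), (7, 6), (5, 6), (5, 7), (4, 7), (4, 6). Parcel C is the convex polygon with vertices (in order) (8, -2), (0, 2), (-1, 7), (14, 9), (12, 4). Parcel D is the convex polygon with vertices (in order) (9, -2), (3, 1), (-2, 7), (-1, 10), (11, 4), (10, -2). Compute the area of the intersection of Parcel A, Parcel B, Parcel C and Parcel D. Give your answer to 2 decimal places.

1.00

The intersection is the polygon with vertices (5,6), (5,7), (7,6).
By the shoelace formula its area is 1.00.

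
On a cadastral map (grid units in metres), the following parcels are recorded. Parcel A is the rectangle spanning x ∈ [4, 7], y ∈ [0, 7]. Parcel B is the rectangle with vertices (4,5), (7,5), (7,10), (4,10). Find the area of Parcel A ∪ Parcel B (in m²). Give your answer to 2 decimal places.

By inclusion–exclusion:
Individual areas: |Parcel A| = 21, |Parcel B| = 15.
|Parcel A∩Parcel B|: x∈[4,7], y∈[5,7] → 3·2 = 6.
|Parcel A ∪ Parcel B| = 36 − 6 = 30.00.

30.00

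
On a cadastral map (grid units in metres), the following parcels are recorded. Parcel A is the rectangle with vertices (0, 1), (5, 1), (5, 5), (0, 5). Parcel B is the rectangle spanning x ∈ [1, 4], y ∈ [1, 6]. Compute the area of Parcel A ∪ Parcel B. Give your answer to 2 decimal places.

23.00

By inclusion–exclusion:
Individual areas: |Parcel A| = 20, |Parcel B| = 15.
|Parcel A∩Parcel B|: x∈[1,4], y∈[1,5] → 3·4 = 12.
|Parcel A ∪ Parcel B| = 35 − 12 = 23.00.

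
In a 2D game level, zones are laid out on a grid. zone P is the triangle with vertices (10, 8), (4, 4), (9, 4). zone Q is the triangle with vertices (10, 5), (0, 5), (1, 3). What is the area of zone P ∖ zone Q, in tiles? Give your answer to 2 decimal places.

|zone P| = 10, |zone P∩zone Q| = 2.9338.
|zone P ∖ zone Q| = |zone P| − |zone P∩zone Q| = 10 − 2.9338 = 7.07.

7.07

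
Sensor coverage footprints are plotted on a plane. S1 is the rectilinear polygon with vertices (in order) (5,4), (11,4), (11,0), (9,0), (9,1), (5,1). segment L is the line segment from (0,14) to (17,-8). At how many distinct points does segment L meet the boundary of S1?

2

The segment meets the boundary at (10.818,0), (7.727,4).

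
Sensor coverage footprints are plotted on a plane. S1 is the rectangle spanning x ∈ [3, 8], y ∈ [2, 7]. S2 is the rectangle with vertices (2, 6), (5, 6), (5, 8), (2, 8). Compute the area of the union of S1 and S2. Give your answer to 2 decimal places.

29.00

By inclusion–exclusion:
Individual areas: |S1| = 25, |S2| = 6.
|S1∩S2|: x∈[3,5], y∈[6,7] → 2·1 = 2.
|S1 ∪ S2| = 31 − 2 = 29.00.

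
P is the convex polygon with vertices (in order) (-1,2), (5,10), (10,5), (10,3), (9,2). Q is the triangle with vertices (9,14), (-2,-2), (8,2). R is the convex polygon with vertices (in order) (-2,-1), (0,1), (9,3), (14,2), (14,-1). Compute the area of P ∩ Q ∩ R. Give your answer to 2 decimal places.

The intersection is the polygon with vertices (8,2), (4.5,2), (8.066,2.792).
By the shoelace formula its area is 1.39.

1.39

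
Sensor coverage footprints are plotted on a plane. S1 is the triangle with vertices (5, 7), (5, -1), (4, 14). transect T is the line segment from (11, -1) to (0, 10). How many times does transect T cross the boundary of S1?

2

The segment meets the boundary at (4.571,5.429), (5,5).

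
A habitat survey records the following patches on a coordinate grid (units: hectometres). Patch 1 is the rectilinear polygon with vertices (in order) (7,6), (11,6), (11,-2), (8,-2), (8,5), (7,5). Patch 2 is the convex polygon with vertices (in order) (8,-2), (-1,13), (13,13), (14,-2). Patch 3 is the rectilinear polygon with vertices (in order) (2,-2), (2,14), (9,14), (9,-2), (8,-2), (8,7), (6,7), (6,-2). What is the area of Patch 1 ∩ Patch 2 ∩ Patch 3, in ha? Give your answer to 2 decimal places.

8.00

The intersection is the polygon with vertices (8,-2), (8,5), (8,6), (9,6), (9,-2).
By the shoelace formula its area is 8.00.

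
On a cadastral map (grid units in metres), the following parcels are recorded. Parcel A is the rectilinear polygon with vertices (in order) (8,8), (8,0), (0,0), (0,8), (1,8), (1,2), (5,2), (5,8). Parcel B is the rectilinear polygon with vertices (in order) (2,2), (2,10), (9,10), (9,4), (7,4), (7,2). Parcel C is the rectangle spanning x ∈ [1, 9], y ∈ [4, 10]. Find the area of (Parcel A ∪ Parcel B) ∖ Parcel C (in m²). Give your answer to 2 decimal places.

34.00

|Parcel A ∪ Parcel B| = 76.
|(Parcel A ∪ Parcel B) ∩ Parcel C| = 42.
|(Parcel A ∪ Parcel B) ∖ Parcel C| = 76 − 42 = 34.00.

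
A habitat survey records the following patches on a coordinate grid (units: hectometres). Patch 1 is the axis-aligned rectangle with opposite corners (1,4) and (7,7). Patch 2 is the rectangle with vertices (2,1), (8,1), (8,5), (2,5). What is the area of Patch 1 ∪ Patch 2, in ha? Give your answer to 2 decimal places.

37.00

By inclusion–exclusion:
Individual areas: |Patch 1| = 18, |Patch 2| = 24.
|Patch 1∩Patch 2|: x∈[2,7], y∈[4,5] → 5·1 = 5.
|Patch 1 ∪ Patch 2| = 42 − 5 = 37.00.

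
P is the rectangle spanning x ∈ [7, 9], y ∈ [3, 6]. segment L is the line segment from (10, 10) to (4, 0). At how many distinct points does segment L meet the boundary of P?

The segment meets the boundary at (7,5), (7.6,6).

2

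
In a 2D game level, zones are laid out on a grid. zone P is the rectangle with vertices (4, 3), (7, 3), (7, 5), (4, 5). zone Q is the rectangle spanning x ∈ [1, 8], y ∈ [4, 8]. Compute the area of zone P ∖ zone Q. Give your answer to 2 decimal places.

|zone P∩zone Q|: x∈[4,7], y∈[4,5] → 3·1 = 3.
|zone P| = 6.
|zone P ∖ zone Q| = |zone P| − |zone P∩zone Q| = 6 − 3 = 3.00.

3.00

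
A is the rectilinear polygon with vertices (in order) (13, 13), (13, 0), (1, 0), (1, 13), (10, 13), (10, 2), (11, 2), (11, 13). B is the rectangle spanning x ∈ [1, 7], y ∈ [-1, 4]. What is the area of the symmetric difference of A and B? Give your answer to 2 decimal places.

127.00

|A| = 145, |B| = 30, |A∩B| = 24.
|A △ B| = |A| + |B| − 2·|A∩B| = 145 + 30 − 48 = 127.00.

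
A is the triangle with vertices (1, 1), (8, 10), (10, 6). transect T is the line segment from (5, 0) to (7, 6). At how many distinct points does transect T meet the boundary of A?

The segment meets the boundary at (6.318,3.955).

1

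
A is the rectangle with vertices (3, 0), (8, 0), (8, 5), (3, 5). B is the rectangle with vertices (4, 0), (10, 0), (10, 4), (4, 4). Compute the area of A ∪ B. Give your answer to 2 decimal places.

By inclusion–exclusion:
Individual areas: |A| = 25, |B| = 24.
|A∩B|: x∈[4,8], y∈[0,4] → 4·4 = 16.
|A ∪ B| = 49 − 16 = 33.00.

33.00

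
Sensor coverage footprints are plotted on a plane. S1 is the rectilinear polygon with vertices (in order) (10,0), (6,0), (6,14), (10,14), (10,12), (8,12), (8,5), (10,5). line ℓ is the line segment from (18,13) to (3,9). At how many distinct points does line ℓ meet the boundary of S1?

2

The segment meets the boundary at (8,10.333), (6,9.8).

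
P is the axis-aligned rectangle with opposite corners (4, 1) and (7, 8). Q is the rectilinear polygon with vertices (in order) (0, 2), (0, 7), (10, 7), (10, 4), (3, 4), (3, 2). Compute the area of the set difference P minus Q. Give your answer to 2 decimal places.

12.00

|P| = 21, |P∩Q| = 9.
|P ∖ Q| = |P| − |P∩Q| = 21 − 9 = 12.00.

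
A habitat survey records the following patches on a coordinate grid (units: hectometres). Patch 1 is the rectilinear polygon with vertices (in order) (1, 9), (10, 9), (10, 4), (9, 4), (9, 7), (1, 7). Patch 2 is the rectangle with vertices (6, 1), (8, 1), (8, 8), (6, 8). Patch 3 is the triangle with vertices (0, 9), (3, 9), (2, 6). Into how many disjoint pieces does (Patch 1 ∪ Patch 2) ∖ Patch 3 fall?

(Patch 1 ∪ Patch 2) ∖ Patch 3 splits into 2 disjoint pieces (area 29.6667, area 0.0833).

2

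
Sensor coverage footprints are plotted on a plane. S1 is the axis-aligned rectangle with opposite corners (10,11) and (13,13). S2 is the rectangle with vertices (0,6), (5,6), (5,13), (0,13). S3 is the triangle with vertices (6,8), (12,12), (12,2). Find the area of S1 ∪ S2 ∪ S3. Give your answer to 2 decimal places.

70.25

By inclusion–exclusion:
Individual areas: |S1| = 6, |S2| = 35, |S3| = 30.
|S1∩S2| = 0 (no overlap).
|S1∩S3| = 0.75.
|S2∩S3| = 0.
|S1∩S2∩S3| = 0.
|S1 ∪ S2 ∪ S3| = 71 − 0.75 + 0 = 70.25.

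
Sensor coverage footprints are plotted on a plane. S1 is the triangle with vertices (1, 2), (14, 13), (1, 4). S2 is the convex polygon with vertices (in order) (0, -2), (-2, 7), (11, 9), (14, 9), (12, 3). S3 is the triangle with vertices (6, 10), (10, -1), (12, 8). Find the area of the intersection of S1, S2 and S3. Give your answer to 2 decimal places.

The intersection is the polygon with vertices (7.429,8.45), (8.889,8.675), (7.048,7.118), (6.737,7.972).
By the shoelace formula its area is 1.30.

1.30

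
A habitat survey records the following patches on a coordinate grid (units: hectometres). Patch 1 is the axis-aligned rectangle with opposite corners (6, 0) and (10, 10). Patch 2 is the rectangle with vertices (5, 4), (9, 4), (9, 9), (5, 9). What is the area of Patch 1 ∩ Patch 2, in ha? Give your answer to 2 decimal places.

15.00

|Patch 1∩Patch 2|: x∈[6,9], y∈[4,9] → 3·5 = 15.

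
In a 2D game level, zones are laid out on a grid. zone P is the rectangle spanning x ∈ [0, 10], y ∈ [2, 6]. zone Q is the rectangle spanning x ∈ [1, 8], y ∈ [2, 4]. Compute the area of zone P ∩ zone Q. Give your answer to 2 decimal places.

14.00

|zone P∩zone Q|: x∈[1,8], y∈[2,4] → 7·2 = 14.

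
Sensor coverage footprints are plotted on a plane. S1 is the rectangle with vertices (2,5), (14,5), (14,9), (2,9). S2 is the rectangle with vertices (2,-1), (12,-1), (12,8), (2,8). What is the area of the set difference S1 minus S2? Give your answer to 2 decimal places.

|S1∩S2|: x∈[2,12], y∈[5,8] → 10·3 = 30.
|S1| = 48.
|S1 ∖ S2| = |S1| − |S1∩S2| = 48 − 30 = 18.00.

18.00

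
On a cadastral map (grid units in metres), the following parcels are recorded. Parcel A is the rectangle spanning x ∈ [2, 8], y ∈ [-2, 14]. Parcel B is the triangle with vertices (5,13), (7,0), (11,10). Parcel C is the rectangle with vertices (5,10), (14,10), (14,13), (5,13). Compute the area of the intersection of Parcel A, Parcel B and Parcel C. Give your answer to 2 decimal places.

6.06

The intersection is the polygon with vertices (5,13), (8,11.5), (8,10), (5.462,10).
By the shoelace formula its area is 6.06.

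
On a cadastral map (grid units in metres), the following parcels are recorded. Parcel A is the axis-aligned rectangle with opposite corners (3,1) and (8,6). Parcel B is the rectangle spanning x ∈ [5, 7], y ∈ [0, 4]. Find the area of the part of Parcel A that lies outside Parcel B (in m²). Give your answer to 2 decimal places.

19.00

|Parcel A∩Parcel B|: x∈[5,7], y∈[1,4] → 2·3 = 6.
|Parcel A| = 25.
|Parcel A ∖ Parcel B| = |Parcel A| − |Parcel A∩Parcel B| = 25 − 6 = 19.00.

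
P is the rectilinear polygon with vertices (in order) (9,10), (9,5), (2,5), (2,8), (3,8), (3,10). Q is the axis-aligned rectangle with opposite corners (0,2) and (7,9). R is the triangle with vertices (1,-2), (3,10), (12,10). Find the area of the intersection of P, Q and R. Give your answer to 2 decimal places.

17.75

The intersection is the polygon with vertices (3,8), (3,9), (7,9), (7,5), (2.167,5), (2.667,8).
By the shoelace formula its area is 17.75.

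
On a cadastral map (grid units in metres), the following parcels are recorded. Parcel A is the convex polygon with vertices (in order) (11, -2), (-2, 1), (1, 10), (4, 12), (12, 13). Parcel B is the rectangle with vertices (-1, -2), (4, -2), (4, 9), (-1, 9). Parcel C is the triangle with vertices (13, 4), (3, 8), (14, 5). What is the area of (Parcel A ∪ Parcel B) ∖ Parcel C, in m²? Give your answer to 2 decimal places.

161.06

|Parcel A ∪ Parcel B| = 165.6282.
|(Parcel A ∪ Parcel B) ∩ Parcel C| = 4.5725.
|(Parcel A ∪ Parcel B) ∖ Parcel C| = 165.6282 − 4.5725 = 161.06.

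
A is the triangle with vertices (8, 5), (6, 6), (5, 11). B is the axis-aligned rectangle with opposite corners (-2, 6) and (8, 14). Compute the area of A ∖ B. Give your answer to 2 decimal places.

0.75

|A| = 4.5, |A∩B| = 3.75.
|A ∖ B| = |A| − |A∩B| = 4.5 − 3.75 = 0.75.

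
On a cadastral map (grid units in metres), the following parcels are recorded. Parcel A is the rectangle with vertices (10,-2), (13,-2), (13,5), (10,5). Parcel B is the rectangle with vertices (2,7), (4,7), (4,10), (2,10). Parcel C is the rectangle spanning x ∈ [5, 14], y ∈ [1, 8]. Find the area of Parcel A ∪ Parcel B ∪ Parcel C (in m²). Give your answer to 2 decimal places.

78.00

By inclusion–exclusion:
Individual areas: |Parcel A| = 21, |Parcel B| = 6, |Parcel C| = 63.
|Parcel A∩Parcel B| = 0 (no overlap).
|Parcel A∩Parcel C|: x∈[10,13], y∈[1,5] → 3·4 = 12.
|Parcel B∩Parcel C| = 0 (no overlap).
|Parcel A∩Parcel B∩Parcel C| = 0.
|Parcel A ∪ Parcel B ∪ Parcel C| = 90 − 12 + 0 = 78.00.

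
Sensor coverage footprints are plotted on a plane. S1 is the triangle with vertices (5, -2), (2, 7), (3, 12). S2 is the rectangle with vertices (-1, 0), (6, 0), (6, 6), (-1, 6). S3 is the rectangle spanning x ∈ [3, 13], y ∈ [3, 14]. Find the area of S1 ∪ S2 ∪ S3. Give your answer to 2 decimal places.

146.71

By inclusion–exclusion:
Individual areas: |S1| = 12, |S2| = 42, |S3| = 110.
|S1∩S2| = 5.7143.
|S1∩S3| = 5.619.
|S2∩S3|: x∈[3,6], y∈[3,6] → 3·3 = 9.
|S1∩S2∩S3| = 3.0476.
|S1 ∪ S2 ∪ S3| = 164 − 20.3333 + 3.0476 = 146.71.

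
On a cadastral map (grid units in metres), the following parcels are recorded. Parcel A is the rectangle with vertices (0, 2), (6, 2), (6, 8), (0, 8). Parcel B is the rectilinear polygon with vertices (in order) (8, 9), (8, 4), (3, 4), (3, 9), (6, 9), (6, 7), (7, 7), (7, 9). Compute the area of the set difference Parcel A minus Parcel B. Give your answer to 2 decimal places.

24.00

|Parcel A| = 36, |Parcel A∩Parcel B| = 12.
|Parcel A ∖ Parcel B| = |Parcel A| − |Parcel A∩Parcel B| = 36 − 12 = 24.00.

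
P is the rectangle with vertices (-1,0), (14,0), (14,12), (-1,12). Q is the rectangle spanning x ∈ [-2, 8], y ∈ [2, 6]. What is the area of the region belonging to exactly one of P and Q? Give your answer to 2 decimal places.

148.00

|P∩Q|: x∈[-1,8], y∈[2,6] → 9·4 = 36.
|P △ Q| = |P| + |Q| − 2·|P∩Q| = 180 + 40 − 72 = 148.00.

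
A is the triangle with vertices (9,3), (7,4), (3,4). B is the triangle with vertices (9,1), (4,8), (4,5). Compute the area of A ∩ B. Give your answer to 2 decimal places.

0.87

The intersection is the polygon with vertices (6.857,4), (7.378,3.27), (5.842,3.526), (5.25,4).
By the shoelace formula its area is 0.87.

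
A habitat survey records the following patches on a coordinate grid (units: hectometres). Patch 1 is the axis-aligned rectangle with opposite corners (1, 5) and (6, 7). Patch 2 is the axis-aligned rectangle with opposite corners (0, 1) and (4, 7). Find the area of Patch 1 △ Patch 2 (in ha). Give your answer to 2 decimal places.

|Patch 1∩Patch 2|: x∈[1,4], y∈[5,7] → 3·2 = 6.
|Patch 1 △ Patch 2| = |Patch 1| + |Patch 2| − 2·|Patch 1∩Patch 2| = 10 + 24 − 12 = 22.00.

22.00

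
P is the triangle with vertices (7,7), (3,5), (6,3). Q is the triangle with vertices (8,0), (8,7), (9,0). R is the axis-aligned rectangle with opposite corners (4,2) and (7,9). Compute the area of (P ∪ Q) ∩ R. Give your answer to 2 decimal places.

6.42

The region (P ∪ Q) ∩ R is the polygon with vertices (7,7), (6,3), (4,4.333), (4,5.5).
By the shoelace formula its area is 6.42.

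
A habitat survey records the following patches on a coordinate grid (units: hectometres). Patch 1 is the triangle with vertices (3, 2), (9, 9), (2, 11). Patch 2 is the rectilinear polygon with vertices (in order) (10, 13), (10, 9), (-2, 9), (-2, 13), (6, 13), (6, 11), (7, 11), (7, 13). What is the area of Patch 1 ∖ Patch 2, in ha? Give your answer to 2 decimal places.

23.72

|Patch 1| = 30.5, |Patch 1∩Patch 2| = 6.7778.
|Patch 1 ∖ Patch 2| = |Patch 1| − |Patch 1∩Patch 2| = 30.5 − 6.7778 = 23.72.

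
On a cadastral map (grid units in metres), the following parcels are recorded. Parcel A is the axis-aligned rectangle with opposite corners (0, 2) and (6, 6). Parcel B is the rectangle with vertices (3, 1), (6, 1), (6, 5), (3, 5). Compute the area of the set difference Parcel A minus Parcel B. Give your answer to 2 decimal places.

15.00

|Parcel A∩Parcel B|: x∈[3,6], y∈[2,5] → 3·3 = 9.
|Parcel A| = 24.
|Parcel A ∖ Parcel B| = |Parcel A| − |Parcel A∩Parcel B| = 24 − 9 = 15.00.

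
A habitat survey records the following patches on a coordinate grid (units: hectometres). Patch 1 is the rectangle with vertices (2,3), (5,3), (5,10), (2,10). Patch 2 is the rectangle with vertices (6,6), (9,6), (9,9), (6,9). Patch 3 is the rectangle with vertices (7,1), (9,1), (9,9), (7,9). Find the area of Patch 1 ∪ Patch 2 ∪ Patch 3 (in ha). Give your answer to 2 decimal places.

By inclusion–exclusion:
Individual areas: |Patch 1| = 21, |Patch 2| = 9, |Patch 3| = 16.
|Patch 1∩Patch 2| = 0 (no overlap).
|Patch 1∩Patch 3| = 0 (no overlap).
|Patch 2∩Patch 3|: x∈[7,9], y∈[6,9] → 2·3 = 6.
|Patch 1∩Patch 2∩Patch 3| = 0.
|Patch 1 ∪ Patch 2 ∪ Patch 3| = 46 − 6 + 0 = 40.00.

40.00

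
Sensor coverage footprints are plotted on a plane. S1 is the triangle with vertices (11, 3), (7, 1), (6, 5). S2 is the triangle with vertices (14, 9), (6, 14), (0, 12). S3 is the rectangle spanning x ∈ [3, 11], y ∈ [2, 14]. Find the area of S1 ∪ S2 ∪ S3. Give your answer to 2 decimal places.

By inclusion–exclusion:
Individual areas: |S1| = 9, |S2| = 23, |S3| = 96.
|S1∩S2| = 0.
|S1∩S3| = 7.875.
|S2∩S3| = 18.6875.
|S1∩S2∩S3| = 0.
|S1 ∪ S2 ∪ S3| = 128 − 26.5625 + 0 = 101.44.

101.44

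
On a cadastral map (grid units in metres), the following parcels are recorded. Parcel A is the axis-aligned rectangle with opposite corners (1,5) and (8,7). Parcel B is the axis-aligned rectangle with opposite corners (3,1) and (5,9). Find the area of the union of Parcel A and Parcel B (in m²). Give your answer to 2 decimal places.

By inclusion–exclusion:
Individual areas: |Parcel A| = 14, |Parcel B| = 16.
|Parcel A∩Parcel B|: x∈[3,5], y∈[5,7] → 2·2 = 4.
|Parcel A ∪ Parcel B| = 30 − 4 = 26.00.

26.00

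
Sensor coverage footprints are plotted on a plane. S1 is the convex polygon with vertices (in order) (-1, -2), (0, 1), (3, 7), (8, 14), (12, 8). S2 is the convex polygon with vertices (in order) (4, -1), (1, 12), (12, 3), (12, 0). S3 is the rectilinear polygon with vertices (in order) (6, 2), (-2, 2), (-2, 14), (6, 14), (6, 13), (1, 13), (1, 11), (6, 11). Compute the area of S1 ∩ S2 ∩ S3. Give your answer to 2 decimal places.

The intersection is the polygon with vertices (4.516,9.123), (6,7.909), (6,3.385), (4.2,2), (3.308,2), (2.421,5.842), (3,7).
By the shoelace formula its area is 18.47.

18.47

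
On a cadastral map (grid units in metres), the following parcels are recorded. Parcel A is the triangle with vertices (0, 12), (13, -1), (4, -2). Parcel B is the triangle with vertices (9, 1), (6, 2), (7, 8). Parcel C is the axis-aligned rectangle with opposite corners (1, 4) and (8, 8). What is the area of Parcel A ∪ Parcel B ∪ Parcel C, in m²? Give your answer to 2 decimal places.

75.91

By inclusion–exclusion:
Individual areas: |Parcel A| = 65, |Parcel B| = 9.5, |Parcel C| = 28.
|Parcel A∩Parcel B| = 7.0571.
|Parcel A∩Parcel C| = 17.1429.
|Parcel B∩Parcel C| = 3.5833.
|Parcel A∩Parcel B∩Parcel C| = 1.1905.
|Parcel A ∪ Parcel B ∪ Parcel C| = 102.5 − 27.7833 + 1.1905 = 75.91.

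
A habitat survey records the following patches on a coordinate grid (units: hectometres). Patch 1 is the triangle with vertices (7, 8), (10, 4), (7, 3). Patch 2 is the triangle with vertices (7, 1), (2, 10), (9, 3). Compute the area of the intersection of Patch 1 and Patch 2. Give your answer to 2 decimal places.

The intersection is the polygon with vertices (7,3), (7,5), (8.5,3.5).
By the shoelace formula its area is 1.50.

1.50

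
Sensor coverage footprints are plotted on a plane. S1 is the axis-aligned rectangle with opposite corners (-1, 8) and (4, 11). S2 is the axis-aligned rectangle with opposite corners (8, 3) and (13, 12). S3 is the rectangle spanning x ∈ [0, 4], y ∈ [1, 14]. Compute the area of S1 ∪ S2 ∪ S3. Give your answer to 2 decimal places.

100.00

By inclusion–exclusion:
Individual areas: |S1| = 15, |S2| = 45, |S3| = 52.
|S1∩S2| = 0 (no overlap).
|S1∩S3|: x∈[0,4], y∈[8,11] → 4·3 = 12.
|S2∩S3| = 0 (no overlap).
|S1∩S2∩S3| = 0.
|S1 ∪ S2 ∪ S3| = 112 − 12 + 0 = 100.00.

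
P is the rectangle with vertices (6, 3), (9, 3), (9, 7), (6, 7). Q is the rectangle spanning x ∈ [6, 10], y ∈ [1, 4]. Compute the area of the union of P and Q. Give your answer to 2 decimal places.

By inclusion–exclusion:
Individual areas: |P| = 12, |Q| = 12.
|P∩Q|: x∈[6,9], y∈[3,4] → 3·1 = 3.
|P ∪ Q| = 24 − 3 = 21.00.

21.00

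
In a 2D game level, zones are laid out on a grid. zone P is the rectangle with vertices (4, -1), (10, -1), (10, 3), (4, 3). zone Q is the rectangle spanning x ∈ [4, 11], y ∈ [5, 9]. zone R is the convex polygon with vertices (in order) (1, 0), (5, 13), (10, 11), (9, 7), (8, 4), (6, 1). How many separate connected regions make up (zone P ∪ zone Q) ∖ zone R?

2

(zone P ∪ zone Q) ∖ zone R splits into 2 disjoint pieces (area 18.2667, area 8.1667).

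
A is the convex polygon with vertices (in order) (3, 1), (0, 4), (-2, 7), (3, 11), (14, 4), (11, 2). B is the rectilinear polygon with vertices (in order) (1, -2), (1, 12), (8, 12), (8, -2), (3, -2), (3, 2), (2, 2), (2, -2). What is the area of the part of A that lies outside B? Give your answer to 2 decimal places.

31.62

|A| = 88, |A∩B| = 56.383.
|A ∖ B| = |A| − |A∩B| = 88 − 56.383 = 31.62.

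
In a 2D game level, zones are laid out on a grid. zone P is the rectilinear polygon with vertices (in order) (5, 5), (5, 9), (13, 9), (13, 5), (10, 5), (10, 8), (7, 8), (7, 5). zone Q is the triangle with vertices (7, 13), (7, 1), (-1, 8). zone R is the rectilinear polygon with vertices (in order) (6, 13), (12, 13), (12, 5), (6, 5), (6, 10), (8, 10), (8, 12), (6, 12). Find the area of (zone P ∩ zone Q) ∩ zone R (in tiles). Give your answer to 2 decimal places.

The region (zone P ∩ zone Q) ∩ zone R is the polygon with vertices (7,9), (7,8), (7,5), (6,5), (6,9).
By the shoelace formula its area is 4.00.

4.00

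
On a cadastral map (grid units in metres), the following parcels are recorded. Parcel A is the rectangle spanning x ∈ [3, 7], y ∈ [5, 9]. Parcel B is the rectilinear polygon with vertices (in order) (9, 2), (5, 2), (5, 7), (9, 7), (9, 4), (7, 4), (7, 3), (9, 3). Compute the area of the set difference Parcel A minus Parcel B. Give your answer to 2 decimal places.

12.00

|Parcel A| = 16, |Parcel A∩Parcel B| = 4.
|Parcel A ∖ Parcel B| = |Parcel A| − |Parcel A∩Parcel B| = 16 − 4 = 12.00.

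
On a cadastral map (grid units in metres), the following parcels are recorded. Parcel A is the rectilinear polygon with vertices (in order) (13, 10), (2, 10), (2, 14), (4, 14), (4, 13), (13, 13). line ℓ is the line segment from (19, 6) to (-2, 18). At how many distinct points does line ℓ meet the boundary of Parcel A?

2

The segment meets the boundary at (6.75,13), (12,10).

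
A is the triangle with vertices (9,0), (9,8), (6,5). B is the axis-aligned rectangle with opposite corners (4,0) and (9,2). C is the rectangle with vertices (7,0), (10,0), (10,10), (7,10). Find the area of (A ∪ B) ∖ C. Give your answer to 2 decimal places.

|A ∪ B| = 20.8.
|(A ∪ B) ∩ C| = 13.4667.
|(A ∪ B) ∖ C| = 20.8 − 13.4667 = 7.33.

7.33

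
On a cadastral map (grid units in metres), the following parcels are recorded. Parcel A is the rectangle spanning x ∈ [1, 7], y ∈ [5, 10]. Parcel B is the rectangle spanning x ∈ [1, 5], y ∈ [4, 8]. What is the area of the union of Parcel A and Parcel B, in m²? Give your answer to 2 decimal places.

34.00

By inclusion–exclusion:
Individual areas: |Parcel A| = 30, |Parcel B| = 16.
|Parcel A∩Parcel B|: x∈[1,5], y∈[5,8] → 4·3 = 12.
|Parcel A ∪ Parcel B| = 46 − 12 = 34.00.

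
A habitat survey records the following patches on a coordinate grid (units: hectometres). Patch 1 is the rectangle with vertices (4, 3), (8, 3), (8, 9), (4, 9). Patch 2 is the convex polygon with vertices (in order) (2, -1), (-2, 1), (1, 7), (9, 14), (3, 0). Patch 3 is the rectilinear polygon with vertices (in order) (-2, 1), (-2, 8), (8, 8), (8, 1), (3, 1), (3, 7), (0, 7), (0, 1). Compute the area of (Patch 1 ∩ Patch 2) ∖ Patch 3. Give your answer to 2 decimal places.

|Patch 1 ∩ Patch 2| = 9.4286.
|(Patch 1 ∩ Patch 2) ∩ Patch 3| = 6.7857.
|(Patch 1 ∩ Patch 2) ∖ Patch 3| = 9.4286 − 6.7857 = 2.64.

2.64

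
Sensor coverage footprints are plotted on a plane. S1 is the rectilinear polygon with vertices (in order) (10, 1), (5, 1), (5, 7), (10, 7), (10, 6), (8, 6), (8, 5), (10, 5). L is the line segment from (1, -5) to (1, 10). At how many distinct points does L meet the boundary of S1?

The segment lies entirely outside S1 and never meets its boundary.

0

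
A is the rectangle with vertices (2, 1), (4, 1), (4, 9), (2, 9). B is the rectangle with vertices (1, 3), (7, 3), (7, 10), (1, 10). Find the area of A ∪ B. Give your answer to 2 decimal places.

By inclusion–exclusion:
Individual areas: |A| = 16, |B| = 42.
|A∩B|: x∈[2,4], y∈[3,9] → 2·6 = 12.
|A ∪ B| = 58 − 12 = 46.00.

46.00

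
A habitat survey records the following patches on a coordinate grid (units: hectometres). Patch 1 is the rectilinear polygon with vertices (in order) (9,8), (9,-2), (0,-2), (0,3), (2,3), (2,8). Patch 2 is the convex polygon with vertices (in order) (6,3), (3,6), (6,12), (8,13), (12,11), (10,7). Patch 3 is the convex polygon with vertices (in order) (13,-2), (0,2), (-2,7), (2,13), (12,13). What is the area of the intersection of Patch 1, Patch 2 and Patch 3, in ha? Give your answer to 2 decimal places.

The intersection is the polygon with vertices (6,3), (3,6), (4,8), (9,8), (9,6).
By the shoelace formula its area is 20.00.

20.00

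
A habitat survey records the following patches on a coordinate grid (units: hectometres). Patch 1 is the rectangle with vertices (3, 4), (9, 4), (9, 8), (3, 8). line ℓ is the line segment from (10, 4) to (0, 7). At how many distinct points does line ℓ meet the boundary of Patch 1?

The segment meets the boundary at (3,6.1), (9,4.3).

2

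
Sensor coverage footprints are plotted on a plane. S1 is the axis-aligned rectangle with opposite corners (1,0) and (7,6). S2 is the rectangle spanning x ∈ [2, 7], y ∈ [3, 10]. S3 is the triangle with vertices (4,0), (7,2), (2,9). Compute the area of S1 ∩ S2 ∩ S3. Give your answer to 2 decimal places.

6.64

The intersection is the polygon with vertices (3.333,3), (2.667,6), (4.143,6), (6.286,3).
By the shoelace formula its area is 6.64.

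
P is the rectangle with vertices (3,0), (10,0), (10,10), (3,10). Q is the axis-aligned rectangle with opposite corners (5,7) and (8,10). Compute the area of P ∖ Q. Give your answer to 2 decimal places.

61.00

|P∩Q|: x∈[5,8], y∈[7,10] → 3·3 = 9.
|P| = 70.
|P ∖ Q| = |P| − |P∩Q| = 70 − 9 = 61.00.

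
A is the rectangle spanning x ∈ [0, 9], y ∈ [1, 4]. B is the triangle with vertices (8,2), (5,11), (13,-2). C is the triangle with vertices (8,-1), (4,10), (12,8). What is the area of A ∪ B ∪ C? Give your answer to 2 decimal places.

By inclusion–exclusion:
Individual areas: |A| = 27, |B| = 16.5, |C| = 40.
|A∩B| = 3.0667.
|A∩C| = 6.8043.
|B∩C| = 10.9784.
|A∩B∩C| = 3.0663.
|A ∪ B ∪ C| = 83.5 − 20.8494 + 3.0663 = 65.72.

65.72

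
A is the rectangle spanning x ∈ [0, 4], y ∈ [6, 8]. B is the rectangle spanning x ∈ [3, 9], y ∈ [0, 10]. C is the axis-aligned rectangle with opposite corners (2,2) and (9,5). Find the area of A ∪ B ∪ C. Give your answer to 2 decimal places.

By inclusion–exclusion:
Individual areas: |A| = 8, |B| = 60, |C| = 21.
|A∩B|: x∈[3,4], y∈[6,8] → 1·2 = 2.
|A∩C| = 0 (no overlap).
|B∩C|: x∈[3,9], y∈[2,5] → 6·3 = 18.
|A∩B∩C| = 0.
|A ∪ B ∪ C| = 89 − 20 + 0 = 69.00.

69.00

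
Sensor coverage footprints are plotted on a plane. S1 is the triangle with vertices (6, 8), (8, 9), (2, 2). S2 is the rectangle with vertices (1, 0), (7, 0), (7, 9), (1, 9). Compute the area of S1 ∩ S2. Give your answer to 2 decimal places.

3.67

The intersection is the polygon with vertices (7,8.5), (7,7.833), (2,2), (6,8).
By the shoelace formula its area is 3.67.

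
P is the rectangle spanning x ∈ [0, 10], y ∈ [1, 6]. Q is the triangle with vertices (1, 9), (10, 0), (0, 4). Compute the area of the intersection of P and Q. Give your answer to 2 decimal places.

The intersection is the polygon with vertices (4,6), (9,1), (7.5,1), (0,4), (0.4,6).
By the shoelace formula its area is 20.85.

20.85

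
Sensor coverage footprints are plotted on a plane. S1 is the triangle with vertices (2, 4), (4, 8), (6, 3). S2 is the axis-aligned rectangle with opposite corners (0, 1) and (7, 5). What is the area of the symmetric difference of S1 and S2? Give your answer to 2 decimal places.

27.10

|S1| = 9, |S2| = 28, |S1∩S2| = 4.95.
|S1 △ S2| = |S1| + |S2| − 2·|S1∩S2| = 9 + 28 − 9.9 = 27.10.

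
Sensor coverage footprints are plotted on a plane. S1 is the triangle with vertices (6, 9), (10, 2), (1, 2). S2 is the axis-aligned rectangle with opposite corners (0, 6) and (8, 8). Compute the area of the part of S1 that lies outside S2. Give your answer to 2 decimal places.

|S1| = 31.5, |S1∩S2| = 5.1429.
|S1 ∖ S2| = |S1| − |S1∩S2| = 31.5 − 5.1429 = 26.36.

26.36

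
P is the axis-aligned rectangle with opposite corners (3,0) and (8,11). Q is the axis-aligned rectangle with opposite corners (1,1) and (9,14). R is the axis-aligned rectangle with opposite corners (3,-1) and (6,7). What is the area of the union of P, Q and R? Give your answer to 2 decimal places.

112.00

By inclusion–exclusion:
Individual areas: |P| = 55, |Q| = 104, |R| = 24.
|P∩Q|: x∈[3,8], y∈[1,11] → 5·10 = 50.
|P∩R|: x∈[3,6], y∈[0,7] → 3·7 = 21.
|Q∩R|: x∈[3,6], y∈[1,7] → 3·6 = 18.
|P∩Q∩R| = 18.
|P ∪ Q ∪ R| = 183 − 89 + 18 = 112.00.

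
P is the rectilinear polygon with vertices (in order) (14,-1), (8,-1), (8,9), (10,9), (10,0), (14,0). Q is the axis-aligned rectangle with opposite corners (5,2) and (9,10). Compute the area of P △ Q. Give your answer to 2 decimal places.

|P| = 24, |Q| = 32, |P∩Q| = 7.
|P △ Q| = |P| + |Q| − 2·|P∩Q| = 24 + 32 − 14 = 42.00.

42.00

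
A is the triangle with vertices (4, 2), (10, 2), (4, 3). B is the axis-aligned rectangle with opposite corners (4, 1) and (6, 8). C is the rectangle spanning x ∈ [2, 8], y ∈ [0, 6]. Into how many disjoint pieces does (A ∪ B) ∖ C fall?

2

(A ∪ B) ∖ C splits into 2 disjoint pieces (area 0.3333, area 4).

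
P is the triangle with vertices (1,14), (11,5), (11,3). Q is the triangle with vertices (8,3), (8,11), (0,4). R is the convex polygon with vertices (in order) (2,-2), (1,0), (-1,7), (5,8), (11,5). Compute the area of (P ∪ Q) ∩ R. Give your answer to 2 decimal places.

The region (P ∪ Q) ∩ R is the polygon with vertices (8,6.3), (8,3), (0,4), (4.471,7.912), (5,8), (11,5), (9.935,4.172).
By the shoelace formula its area is 26.82.

26.82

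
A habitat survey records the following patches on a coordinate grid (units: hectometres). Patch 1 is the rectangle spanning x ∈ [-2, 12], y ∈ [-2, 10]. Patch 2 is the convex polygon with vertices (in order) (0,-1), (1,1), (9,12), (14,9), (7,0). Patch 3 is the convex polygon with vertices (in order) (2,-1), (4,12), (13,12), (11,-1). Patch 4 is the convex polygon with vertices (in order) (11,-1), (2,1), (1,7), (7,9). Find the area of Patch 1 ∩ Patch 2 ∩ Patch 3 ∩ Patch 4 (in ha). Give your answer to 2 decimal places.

36.68

The intersection is the polygon with vertices (7,0), (6.696,-0.043), (2.297,0.934), (2.659,3.28), (6.76,8.92), (7,9), (9.377,3.057).
By the shoelace formula its area is 36.68.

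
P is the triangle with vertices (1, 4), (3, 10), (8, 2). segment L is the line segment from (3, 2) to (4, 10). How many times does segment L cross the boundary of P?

The segment meets the boundary at (3.833,8.667), (3.172,3.379).

2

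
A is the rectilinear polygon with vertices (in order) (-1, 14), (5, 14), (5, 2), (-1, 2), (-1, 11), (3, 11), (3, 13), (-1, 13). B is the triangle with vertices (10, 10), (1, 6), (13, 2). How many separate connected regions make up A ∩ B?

1

A ∩ B is a single connected region.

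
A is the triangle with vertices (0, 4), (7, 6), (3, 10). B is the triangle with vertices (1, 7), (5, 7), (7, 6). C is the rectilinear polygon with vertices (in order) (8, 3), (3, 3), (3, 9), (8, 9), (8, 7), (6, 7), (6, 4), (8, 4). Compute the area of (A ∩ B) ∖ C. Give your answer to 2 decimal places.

|A ∩ B| = 1.9808.
|(A ∩ B) ∩ C| = 1.5.
|(A ∩ B) ∖ C| = 1.9808 − 1.5 = 0.48.

0.48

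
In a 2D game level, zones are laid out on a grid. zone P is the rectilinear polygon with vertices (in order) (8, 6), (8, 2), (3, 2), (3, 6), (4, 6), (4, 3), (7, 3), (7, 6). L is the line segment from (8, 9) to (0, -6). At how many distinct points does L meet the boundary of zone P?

The segment meets the boundary at (4.267,2), (4.8,3).

2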